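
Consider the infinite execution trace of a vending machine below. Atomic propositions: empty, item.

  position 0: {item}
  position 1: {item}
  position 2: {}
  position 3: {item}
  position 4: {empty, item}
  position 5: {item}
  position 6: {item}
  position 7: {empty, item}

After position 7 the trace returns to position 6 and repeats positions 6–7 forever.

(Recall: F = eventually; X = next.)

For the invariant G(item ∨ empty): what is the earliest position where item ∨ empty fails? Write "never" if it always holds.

2

Check item ∨ empty at each position in order: 0 ✓, 1 ✓.
At position 2 the labels are {}, so item ∨ empty is false there. This is the first violation.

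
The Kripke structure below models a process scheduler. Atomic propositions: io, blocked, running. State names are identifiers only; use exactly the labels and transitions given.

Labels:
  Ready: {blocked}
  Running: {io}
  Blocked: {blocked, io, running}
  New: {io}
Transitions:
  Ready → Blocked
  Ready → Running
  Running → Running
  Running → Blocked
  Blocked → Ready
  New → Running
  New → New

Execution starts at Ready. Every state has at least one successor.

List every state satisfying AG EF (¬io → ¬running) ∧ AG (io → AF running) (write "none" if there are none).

States satisfying EF (¬io → ¬running): {Ready, Running, Blocked, New}.
States satisfying AG EF (¬io → ¬running): {Ready, Running, Blocked, New}.
States satisfying io → AF running: {Ready, Blocked}.
States satisfying AG (io → AF running): ∅.
States satisfying AG EF (¬io → ¬running) ∧ AG (io → AF running): ∅.

none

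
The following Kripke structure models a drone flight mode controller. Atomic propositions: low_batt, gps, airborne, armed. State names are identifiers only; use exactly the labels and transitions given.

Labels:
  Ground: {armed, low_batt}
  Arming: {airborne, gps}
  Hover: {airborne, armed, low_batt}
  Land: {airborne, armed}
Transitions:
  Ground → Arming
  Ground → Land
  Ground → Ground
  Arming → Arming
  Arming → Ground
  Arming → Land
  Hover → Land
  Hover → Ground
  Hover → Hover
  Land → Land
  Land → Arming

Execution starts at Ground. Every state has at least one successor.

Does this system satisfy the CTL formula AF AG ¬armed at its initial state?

Does not hold

States satisfying AG ¬armed: ∅.
States satisfying AF AG ¬armed: ∅.
There is a path from Ground along which AG ¬armed never holds.
Ground ∉ Sat(AF AG ¬armed).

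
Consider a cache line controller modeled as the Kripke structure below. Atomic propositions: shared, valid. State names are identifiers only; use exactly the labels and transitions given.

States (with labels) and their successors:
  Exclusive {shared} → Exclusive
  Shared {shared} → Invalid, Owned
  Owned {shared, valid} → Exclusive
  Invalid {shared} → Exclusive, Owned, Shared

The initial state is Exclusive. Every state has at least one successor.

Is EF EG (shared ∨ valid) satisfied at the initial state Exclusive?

States satisfying EG (shared ∨ valid): {Exclusive, Shared, Owned, Invalid}.
States satisfying EF EG (shared ∨ valid): {Exclusive, Shared, Owned, Invalid}.
Some path from Exclusive reaches a state where EG (shared ∨ valid) holds.
Exclusive ∈ Sat(EF EG (shared ∨ valid)).

Satisfied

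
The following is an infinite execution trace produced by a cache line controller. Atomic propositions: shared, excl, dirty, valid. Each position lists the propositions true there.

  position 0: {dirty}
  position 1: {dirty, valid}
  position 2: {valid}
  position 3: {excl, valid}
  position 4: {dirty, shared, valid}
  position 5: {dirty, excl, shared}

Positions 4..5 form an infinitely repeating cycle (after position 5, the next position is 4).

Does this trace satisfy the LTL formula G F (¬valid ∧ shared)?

Holds

F (¬valid ∧ shared) holds at every position 0..5, and those are all positions ever visited, so G F (¬valid ∧ shared) holds.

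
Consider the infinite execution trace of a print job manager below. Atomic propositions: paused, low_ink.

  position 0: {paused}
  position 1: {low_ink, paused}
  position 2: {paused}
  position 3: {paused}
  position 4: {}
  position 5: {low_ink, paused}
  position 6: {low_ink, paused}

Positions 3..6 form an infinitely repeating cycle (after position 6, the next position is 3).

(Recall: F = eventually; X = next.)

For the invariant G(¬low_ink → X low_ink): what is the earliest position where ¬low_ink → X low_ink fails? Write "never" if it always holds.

Check ¬low_ink → X low_ink at each position in order: 0 ✓, 1 ✓.
At position 2 the labels are {paused} and the next position 3 has {paused}, so ¬low_ink → X low_ink is false there. This is the first violation.

2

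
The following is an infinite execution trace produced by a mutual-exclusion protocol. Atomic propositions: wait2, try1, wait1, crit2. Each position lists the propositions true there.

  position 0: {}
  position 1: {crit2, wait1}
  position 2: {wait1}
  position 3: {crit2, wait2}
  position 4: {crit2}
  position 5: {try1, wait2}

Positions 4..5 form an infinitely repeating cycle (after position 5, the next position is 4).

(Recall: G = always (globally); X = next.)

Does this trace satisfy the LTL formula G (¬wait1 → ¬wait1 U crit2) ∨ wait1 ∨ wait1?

Holds

¬wait1 → ¬wait1 U crit2 holds at every position 0..5, and those are all positions ever visited, so G (¬wait1 → ¬wait1 U crit2) holds.
Positions where ¬wait1 holds: 0, 3, 4, 5.
Check ¬wait1 U crit2 at each: 0→ok, 3→ok, 4→ok, 5→ok.
At position 0: G (¬wait1 → ¬wait1 U crit2) is true; wait1 ∨ wait1 is false; so G (¬wait1 → ¬wait1 U crit2) ∨ wait1 ∨ wait1 is true.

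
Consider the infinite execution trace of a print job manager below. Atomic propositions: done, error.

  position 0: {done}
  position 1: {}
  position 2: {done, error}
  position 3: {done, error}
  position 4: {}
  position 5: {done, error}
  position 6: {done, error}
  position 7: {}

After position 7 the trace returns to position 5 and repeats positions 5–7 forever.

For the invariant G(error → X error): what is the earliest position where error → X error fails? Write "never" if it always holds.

3

Check error → X error at each position in order: 0 ✓, 1 ✓, 2 ✓.
At position 3 the labels are {done, error} and the next position 4 has {}, so error → X error is false there. This is the first violation.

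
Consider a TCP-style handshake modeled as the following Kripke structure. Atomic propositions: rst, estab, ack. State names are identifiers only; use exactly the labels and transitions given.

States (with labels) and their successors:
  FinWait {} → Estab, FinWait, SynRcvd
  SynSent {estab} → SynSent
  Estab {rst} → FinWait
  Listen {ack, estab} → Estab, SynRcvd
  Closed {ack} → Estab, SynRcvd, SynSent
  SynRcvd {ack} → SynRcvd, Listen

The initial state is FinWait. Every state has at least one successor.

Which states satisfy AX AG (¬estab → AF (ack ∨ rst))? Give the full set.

States satisfying AG (¬estab → AF (ack ∨ rst)): {SynSent}.
States satisfying AX AG (¬estab → AF (ack ∨ rst)): {SynSent}.

{SynSent}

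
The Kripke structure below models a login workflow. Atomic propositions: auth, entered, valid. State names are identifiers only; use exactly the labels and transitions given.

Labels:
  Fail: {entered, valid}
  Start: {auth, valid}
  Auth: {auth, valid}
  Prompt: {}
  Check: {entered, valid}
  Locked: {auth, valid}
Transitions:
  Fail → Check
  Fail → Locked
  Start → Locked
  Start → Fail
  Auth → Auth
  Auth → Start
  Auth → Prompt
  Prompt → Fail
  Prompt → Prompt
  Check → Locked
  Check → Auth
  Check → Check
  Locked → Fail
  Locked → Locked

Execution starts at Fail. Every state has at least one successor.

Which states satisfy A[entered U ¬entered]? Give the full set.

States satisfying entered: {Fail, Check}.
States satisfying ¬entered: {Start, Auth, Prompt, Locked}.
States satisfying A[entered U ¬entered]: {Start, Auth, Prompt, Locked}.

{Start, Auth, Prompt, Locked}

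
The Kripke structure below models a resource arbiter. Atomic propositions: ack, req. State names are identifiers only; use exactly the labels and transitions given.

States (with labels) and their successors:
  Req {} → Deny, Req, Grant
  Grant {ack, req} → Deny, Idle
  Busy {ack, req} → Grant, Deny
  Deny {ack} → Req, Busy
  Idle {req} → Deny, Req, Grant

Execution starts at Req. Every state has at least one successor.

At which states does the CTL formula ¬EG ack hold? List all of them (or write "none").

States satisfying ack: {Grant, Busy, Deny}.
States satisfying EG ack: {Grant, Busy, Deny}.
States satisfying ¬EG ack: {Req, Idle}.

{Req, Idle}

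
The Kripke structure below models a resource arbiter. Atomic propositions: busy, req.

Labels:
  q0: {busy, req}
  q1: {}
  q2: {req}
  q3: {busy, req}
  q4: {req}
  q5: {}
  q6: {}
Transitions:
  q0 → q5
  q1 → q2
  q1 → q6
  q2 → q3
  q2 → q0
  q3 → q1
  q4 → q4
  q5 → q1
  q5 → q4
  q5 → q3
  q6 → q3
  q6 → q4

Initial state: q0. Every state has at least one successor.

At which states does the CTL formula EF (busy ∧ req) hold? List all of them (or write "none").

States satisfying busy ∧ req: {q0, q3}.
States satisfying EF (busy ∧ req): {q0, q1, q2, q3, q5, q6}.

{q0, q1, q2, q3, q5, q6}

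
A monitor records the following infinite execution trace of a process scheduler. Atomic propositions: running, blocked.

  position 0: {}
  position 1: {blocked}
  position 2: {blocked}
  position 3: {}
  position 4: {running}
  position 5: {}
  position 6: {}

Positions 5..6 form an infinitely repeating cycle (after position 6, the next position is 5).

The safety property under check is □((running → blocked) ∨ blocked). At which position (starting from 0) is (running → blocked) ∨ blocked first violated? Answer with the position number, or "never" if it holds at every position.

Check (running → blocked) ∨ blocked at each position in order: 0 ✓, 1 ✓, 2 ✓, 3 ✓.
At position 4 the labels are {running}, so (running → blocked) ∨ blocked is false there. This is the first violation.

4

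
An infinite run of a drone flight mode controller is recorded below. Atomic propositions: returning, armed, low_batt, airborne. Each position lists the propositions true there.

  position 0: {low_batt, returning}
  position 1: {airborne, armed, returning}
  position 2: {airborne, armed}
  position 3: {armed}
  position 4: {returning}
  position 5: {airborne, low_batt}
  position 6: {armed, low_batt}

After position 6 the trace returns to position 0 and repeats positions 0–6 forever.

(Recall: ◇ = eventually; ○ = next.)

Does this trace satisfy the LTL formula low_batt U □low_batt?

Walking from position 0: at position 1, □low_batt has not yet held and low_batt fails, so low_batt U □low_batt is false.

Does not hold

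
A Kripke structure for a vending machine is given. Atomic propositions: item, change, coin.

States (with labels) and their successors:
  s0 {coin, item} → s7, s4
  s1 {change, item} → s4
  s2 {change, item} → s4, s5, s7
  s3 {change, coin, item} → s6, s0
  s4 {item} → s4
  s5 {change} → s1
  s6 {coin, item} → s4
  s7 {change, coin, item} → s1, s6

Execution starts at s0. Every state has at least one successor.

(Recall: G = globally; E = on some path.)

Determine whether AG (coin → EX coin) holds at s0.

States satisfying coin → EX coin: {s0, s1, s2, s3, s4, s5, s7}.
States satisfying AG (coin → EX coin): {s1, s4, s5}.
s6 is reachable from s0 and violates coin → EX coin, so AG fails at s0.
s0 ∉ Sat(AG (coin → EX coin)).

Violated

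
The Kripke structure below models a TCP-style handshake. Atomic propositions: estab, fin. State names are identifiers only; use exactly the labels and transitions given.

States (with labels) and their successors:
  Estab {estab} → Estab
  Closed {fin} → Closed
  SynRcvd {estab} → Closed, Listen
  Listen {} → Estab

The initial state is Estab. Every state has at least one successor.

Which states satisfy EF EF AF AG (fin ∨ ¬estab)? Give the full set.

States satisfying EF AF AG (fin ∨ ¬estab): {Closed, SynRcvd}.
States satisfying EF EF AF AG (fin ∨ ¬estab): {Closed, SynRcvd}.

{Closed, SynRcvd}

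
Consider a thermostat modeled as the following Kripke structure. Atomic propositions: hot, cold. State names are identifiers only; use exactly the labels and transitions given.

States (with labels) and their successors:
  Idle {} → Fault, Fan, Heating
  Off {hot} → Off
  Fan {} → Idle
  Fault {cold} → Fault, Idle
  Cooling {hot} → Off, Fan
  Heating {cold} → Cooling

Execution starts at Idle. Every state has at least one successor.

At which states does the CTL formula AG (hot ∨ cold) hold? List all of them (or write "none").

{Off}

States satisfying hot ∨ cold: {Off, Fault, Cooling, Heating}.
States satisfying AG (hot ∨ cold): {Off}.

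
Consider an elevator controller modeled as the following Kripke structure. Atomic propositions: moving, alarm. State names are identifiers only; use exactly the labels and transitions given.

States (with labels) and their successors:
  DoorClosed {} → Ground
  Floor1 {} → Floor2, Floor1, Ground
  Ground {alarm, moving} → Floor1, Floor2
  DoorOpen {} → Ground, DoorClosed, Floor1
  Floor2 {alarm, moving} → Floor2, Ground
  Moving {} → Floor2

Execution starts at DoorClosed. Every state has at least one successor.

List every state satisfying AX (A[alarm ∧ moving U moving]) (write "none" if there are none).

{DoorClosed, Floor2, Moving}

States satisfying A[alarm ∧ moving U moving]: {Ground, Floor2}.
States satisfying AX (A[alarm ∧ moving U moving]): {DoorClosed, Floor2, Moving}.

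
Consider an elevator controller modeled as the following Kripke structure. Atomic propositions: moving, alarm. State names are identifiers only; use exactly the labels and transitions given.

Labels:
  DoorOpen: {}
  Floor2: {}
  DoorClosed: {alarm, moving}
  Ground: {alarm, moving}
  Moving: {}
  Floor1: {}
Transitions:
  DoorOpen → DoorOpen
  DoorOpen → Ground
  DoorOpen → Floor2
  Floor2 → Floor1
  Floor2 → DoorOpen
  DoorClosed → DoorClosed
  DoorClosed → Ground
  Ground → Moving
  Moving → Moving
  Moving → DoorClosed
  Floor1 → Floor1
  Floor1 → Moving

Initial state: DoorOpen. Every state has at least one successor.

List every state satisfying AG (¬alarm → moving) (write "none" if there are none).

States satisfying ¬alarm → moving: {DoorClosed, Ground}.
States satisfying AG (¬alarm → moving): ∅.

none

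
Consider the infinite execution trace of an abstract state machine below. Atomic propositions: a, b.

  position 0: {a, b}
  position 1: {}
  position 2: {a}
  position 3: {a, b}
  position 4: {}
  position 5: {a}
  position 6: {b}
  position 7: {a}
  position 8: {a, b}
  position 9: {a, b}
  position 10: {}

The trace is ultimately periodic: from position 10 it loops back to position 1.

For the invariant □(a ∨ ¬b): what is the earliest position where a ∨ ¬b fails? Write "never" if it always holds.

6

Check a ∨ ¬b at each position in order: 0 ✓, 1 ✓, 2 ✓, 3 ✓, 4 ✓, 5 ✓.
At position 6 the labels are {b}, so a ∨ ¬b is false there. This is the first violation.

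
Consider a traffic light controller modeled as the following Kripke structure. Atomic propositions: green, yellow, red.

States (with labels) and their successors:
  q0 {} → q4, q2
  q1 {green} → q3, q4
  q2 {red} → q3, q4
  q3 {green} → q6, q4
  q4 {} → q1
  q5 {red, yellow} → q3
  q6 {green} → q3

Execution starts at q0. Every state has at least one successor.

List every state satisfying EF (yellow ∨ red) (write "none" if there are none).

{q0, q2, q5}

States satisfying yellow ∨ red: {q2, q5}.
States satisfying EF (yellow ∨ red): {q0, q2, q5}.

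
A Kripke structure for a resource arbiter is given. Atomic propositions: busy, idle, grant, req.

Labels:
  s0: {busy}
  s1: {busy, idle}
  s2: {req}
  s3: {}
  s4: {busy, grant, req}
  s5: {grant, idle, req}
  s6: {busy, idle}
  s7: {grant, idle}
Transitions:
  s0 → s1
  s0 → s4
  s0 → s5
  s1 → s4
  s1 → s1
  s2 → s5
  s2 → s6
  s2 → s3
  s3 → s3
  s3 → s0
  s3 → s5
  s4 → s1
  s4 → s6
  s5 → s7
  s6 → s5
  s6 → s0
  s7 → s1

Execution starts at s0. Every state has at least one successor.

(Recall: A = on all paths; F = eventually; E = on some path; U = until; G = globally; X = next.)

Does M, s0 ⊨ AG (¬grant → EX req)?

States satisfying ¬grant → EX req: {s0, s1, s2, s3, s4, s5, s6, s7}.
States satisfying AG (¬grant → EX req): {s0, s1, s2, s3, s4, s5, s6, s7}.
Every state reachable from s0 satisfies ¬grant → EX req.
s0 ∈ Sat(AG (¬grant → EX req)).

Yes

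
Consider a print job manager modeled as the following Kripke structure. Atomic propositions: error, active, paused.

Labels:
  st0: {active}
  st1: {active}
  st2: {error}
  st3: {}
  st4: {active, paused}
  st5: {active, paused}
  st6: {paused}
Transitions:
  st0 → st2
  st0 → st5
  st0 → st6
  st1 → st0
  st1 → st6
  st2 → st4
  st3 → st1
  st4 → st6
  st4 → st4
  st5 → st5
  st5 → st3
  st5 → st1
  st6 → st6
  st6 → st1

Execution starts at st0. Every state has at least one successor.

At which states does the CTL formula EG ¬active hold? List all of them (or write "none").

{st6}

States satisfying ¬active: {st2, st3, st6}.
States satisfying EG ¬active: {st6}.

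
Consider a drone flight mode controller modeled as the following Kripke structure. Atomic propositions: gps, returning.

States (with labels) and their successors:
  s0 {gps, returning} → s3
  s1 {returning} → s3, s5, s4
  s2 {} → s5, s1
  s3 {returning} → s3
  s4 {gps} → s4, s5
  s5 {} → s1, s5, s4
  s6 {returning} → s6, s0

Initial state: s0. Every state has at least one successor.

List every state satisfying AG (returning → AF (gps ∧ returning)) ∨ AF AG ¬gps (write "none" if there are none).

{s0, s3}

States satisfying returning → AF (gps ∧ returning): {s0, s2, s4, s5}.
States satisfying AG (returning → AF (gps ∧ returning)): ∅.
States satisfying AG ¬gps: {s3}.
States satisfying AF AG ¬gps: {s0, s3}.
States satisfying AG (returning → AF (gps ∧ returning)) ∨ AF AG ¬gps: {s0, s3}.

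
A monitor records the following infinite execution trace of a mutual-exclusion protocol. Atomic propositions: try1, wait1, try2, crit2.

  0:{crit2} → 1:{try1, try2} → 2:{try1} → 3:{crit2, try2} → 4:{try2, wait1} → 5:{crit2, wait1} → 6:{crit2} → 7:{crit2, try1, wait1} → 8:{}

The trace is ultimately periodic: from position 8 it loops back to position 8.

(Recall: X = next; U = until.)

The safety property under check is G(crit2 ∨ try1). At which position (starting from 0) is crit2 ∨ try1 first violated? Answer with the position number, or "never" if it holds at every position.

4

Check crit2 ∨ try1 at each position in order: 0 ✓, 1 ✓, 2 ✓, 3 ✓.
At position 4 the labels are {try2, wait1}, so crit2 ∨ try1 is false there. This is the first violation.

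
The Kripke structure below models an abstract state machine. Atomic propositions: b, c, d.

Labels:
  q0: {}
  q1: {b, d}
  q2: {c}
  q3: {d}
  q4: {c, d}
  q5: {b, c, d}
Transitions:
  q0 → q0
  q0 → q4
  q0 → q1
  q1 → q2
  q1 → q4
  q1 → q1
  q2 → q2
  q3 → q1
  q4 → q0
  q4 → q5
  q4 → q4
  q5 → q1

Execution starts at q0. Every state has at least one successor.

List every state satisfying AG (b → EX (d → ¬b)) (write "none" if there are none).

States satisfying b → EX (d → ¬b): {q0, q1, q2, q3, q4}.
States satisfying AG (b → EX (d → ¬b)): {q2}.

{q2}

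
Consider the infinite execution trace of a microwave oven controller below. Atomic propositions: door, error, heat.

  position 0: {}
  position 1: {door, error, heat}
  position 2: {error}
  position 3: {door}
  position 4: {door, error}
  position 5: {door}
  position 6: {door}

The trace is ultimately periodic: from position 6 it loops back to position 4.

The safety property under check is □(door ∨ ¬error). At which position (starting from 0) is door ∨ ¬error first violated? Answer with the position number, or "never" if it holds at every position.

2

Check door ∨ ¬error at each position in order: 0 ✓, 1 ✓.
At position 2 the labels are {error}, so door ∨ ¬error is false there. This is the first violation.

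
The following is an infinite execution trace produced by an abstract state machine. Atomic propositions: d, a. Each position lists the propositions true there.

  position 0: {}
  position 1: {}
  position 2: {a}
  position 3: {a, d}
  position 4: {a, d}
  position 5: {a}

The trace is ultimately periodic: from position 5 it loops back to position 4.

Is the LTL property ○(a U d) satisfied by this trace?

No

The position after 0 is 1; a U d is false there.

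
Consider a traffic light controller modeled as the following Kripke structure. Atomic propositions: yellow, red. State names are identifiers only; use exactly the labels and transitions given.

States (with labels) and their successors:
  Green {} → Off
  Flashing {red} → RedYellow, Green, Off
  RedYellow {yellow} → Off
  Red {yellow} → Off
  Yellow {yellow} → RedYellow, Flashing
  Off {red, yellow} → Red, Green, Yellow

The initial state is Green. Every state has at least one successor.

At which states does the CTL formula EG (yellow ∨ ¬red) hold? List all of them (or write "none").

States satisfying yellow ∨ ¬red: {Green, RedYellow, Red, Yellow, Off}.
States satisfying EG (yellow ∨ ¬red): {Green, RedYellow, Red, Yellow, Off}.

{Green, RedYellow, Red, Yellow, Off}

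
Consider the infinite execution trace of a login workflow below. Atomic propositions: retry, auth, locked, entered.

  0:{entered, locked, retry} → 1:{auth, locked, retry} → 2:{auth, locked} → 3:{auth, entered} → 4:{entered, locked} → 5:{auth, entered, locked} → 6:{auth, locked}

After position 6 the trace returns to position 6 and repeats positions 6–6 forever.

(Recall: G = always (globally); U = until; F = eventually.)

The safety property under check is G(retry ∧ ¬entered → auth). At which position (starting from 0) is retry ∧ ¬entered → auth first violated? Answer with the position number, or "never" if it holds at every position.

never

retry ∧ ¬entered → auth holds at every position 0..6, and those are all the positions the trace ever visits, so the invariant G(retry ∧ ¬entered → auth) is never violated.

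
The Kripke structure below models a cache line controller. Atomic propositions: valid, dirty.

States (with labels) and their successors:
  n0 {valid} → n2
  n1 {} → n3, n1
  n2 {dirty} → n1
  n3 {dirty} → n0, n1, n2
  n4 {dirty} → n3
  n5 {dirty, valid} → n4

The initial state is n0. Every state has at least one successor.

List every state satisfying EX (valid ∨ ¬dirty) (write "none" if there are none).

{n1, n2, n3}

States satisfying valid ∨ ¬dirty: {n0, n1, n5}.
States satisfying EX (valid ∨ ¬dirty): {n1, n2, n3}.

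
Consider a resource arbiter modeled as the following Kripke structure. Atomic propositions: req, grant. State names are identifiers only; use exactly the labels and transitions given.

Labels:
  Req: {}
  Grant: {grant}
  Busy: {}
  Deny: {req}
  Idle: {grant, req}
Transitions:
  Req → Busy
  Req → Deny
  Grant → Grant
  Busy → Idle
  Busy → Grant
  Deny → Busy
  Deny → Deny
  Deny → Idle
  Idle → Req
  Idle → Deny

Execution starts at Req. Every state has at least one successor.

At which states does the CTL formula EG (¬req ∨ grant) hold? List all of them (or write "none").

States satisfying ¬req ∨ grant: {Req, Grant, Busy, Idle}.
States satisfying EG (¬req ∨ grant): {Req, Grant, Busy, Idle}.

{Req, Grant, Busy, Idle}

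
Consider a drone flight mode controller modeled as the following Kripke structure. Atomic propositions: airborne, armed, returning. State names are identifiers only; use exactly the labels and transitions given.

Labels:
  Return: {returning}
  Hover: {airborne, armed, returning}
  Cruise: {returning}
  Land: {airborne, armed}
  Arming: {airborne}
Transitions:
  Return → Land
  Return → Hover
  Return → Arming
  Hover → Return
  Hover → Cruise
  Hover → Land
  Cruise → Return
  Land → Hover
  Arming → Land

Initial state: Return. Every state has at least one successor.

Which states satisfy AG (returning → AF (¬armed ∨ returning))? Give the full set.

States satisfying returning → AF (¬armed ∨ returning): {Return, Hover, Cruise, Land, Arming}.
States satisfying AG (returning → AF (¬armed ∨ returning)): {Return, Hover, Cruise, Land, Arming}.

{Return, Hover, Cruise, Land, Arming}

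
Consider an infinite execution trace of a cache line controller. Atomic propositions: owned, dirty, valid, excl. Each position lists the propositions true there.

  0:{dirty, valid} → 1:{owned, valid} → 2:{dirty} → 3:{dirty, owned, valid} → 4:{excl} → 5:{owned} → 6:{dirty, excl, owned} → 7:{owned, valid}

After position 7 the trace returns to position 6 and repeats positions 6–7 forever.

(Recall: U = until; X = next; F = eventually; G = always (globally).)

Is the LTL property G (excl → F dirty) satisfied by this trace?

excl → F dirty holds at every position 0..7, and those are all positions ever visited, so G (excl → F dirty) holds.
Positions where excl holds: 4, 6.
Check F dirty at each: 4→ok, 6→ok.

Yes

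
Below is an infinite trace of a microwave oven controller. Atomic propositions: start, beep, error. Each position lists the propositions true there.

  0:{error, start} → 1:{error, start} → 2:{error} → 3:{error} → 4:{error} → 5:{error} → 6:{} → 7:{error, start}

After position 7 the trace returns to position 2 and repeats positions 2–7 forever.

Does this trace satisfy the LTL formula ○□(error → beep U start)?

Violated

The position after 0 is 1; □(error → beep U start) is false there.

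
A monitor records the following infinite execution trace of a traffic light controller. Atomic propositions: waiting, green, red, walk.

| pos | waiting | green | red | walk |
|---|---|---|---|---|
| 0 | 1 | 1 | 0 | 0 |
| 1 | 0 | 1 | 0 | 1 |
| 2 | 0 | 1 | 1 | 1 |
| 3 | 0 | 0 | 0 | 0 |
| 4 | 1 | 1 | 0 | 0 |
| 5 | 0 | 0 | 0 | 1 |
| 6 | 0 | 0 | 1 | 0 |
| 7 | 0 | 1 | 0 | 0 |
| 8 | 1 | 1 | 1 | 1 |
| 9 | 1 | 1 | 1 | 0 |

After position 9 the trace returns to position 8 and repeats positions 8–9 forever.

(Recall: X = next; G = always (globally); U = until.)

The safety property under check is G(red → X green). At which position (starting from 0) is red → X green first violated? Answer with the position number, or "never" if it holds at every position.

2

Check red → X green at each position in order: 0 ✓, 1 ✓.
At position 2 the labels are {green, red, walk} and the next position 3 has {}, so red → X green is false there. This is the first violation.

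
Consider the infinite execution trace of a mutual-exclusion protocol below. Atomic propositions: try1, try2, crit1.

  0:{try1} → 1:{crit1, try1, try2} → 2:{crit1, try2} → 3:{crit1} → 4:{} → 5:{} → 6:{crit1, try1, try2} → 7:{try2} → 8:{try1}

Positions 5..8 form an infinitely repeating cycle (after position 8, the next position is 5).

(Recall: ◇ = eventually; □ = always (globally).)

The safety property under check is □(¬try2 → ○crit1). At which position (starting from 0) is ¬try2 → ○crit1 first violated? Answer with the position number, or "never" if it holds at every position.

3

Check ¬try2 → ○crit1 at each position in order: 0 ✓, 1 ✓, 2 ✓.
At position 3 the labels are {crit1} and the next position 4 has {}, so ¬try2 → ○crit1 is false there. This is the first violation.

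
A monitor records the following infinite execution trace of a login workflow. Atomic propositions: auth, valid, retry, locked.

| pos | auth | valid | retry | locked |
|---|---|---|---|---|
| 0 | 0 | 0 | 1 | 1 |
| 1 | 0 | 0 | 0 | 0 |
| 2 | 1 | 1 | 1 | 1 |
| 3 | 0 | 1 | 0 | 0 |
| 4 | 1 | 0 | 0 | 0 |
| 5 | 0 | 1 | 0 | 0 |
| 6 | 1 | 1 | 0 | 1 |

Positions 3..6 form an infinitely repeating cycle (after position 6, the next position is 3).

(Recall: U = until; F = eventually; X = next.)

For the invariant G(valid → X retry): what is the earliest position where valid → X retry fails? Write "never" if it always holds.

2

Check valid → X retry at each position in order: 0 ✓, 1 ✓.
At position 2 the labels are {auth, locked, retry, valid} and the next position 3 has {valid}, so valid → X retry is false there. This is the first violation.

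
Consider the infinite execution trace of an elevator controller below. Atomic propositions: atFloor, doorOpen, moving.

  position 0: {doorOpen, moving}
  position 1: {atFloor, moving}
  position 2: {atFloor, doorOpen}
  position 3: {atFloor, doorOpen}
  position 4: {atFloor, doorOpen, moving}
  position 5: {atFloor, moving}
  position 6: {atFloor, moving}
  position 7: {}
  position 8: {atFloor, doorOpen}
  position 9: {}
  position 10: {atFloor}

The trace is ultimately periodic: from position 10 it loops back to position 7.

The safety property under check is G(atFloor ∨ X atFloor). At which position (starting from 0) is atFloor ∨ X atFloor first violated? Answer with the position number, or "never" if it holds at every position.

never

atFloor ∨ X atFloor holds at every position 0..10, and those are all the positions the trace ever visits, so the invariant G(atFloor ∨ X atFloor) is never violated.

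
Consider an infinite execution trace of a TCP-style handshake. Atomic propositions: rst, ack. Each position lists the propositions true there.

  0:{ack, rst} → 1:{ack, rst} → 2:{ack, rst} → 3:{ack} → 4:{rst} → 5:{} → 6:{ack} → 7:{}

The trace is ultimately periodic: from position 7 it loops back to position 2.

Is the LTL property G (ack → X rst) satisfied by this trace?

ack → X rst must hold at every position from 0 onward. It fails at position 2, so G (ack → X rst) is false.
Positions where ack holds: 0, 1, 2, 3, 6.
Check X rst at each: 0→ok, 1→ok, 2→fails, 3→ok, 6→fails.

Violated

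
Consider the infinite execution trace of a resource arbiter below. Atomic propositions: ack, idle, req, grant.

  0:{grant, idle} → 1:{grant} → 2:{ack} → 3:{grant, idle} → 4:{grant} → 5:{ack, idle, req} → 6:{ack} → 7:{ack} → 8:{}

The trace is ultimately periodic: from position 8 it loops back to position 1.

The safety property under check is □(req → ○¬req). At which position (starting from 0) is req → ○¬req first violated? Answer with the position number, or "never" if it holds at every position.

req → ○¬req holds at every position 0..8, and those are all the positions the trace ever visits, so the invariant □(req → ○¬req) is never violated.

never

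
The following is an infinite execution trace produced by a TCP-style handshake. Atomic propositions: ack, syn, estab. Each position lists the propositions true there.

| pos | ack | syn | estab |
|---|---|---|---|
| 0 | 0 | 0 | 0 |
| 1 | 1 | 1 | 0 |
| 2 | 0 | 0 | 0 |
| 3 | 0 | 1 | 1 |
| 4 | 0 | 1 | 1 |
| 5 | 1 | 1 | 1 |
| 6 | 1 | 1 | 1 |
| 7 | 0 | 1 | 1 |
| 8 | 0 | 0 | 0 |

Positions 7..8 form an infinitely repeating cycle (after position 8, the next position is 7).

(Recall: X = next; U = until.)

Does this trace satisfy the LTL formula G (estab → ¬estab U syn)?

estab → ¬estab U syn holds at every position 0..8, and those are all positions ever visited, so G (estab → ¬estab U syn) holds.
Positions where estab holds: 3, 4, 5, 6, 7.
Check ¬estab U syn at each: 3→ok, 4→ok, 5→ok, 6→ok, 7→ok.

Holds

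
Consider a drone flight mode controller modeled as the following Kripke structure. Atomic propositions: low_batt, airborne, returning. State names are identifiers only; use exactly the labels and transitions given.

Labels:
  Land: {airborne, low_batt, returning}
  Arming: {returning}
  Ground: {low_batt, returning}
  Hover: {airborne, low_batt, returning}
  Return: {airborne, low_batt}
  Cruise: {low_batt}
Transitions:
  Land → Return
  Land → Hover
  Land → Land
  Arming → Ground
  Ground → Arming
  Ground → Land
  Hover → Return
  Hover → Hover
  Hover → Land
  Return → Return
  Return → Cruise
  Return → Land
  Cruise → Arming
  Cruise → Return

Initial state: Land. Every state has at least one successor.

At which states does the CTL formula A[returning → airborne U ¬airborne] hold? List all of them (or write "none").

States satisfying returning → airborne: {Land, Hover, Return, Cruise}.
States satisfying ¬airborne: {Arming, Ground, Cruise}.
States satisfying A[returning → airborne U ¬airborne]: {Arming, Ground, Cruise}.

{Arming, Ground, Cruise}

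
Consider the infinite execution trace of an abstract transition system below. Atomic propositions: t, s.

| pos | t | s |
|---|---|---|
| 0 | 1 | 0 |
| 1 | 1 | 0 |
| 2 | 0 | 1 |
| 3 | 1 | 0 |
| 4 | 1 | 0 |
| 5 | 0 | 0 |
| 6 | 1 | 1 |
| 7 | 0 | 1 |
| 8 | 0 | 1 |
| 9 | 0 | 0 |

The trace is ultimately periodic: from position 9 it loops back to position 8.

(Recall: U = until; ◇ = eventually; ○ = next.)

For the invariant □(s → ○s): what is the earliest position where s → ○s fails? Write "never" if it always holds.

2

Check s → ○s at each position in order: 0 ✓, 1 ✓.
At position 2 the labels are {s} and the next position 3 has {t}, so s → ○s is false there. This is the first violation.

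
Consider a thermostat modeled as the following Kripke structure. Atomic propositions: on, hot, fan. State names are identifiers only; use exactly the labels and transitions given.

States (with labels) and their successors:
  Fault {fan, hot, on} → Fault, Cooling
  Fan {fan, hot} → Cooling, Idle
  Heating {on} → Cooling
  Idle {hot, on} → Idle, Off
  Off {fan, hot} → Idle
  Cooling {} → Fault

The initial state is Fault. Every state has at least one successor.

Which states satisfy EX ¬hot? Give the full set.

{Fault, Fan, Heating}

States satisfying ¬hot: {Heating, Cooling}.
States satisfying EX ¬hot: {Fault, Fan, Heating}.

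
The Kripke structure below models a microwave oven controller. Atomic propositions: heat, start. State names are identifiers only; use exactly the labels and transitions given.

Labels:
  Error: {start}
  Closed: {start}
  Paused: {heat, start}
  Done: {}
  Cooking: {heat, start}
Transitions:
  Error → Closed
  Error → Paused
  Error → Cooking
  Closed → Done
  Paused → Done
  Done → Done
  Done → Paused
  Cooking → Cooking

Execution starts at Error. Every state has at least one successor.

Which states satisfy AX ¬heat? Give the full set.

{Closed, Paused}

States satisfying ¬heat: {Error, Closed, Done}.
States satisfying AX ¬heat: {Closed, Paused}.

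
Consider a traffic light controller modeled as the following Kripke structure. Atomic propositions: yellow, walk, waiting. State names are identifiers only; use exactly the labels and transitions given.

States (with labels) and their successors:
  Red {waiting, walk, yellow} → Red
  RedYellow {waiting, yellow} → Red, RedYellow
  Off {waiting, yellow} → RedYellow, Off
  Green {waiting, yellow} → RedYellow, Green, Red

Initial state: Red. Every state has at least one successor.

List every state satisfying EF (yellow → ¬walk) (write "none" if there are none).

States satisfying yellow → ¬walk: {RedYellow, Off, Green}.
States satisfying EF (yellow → ¬walk): {RedYellow, Off, Green}.

{RedYellow, Off, Green}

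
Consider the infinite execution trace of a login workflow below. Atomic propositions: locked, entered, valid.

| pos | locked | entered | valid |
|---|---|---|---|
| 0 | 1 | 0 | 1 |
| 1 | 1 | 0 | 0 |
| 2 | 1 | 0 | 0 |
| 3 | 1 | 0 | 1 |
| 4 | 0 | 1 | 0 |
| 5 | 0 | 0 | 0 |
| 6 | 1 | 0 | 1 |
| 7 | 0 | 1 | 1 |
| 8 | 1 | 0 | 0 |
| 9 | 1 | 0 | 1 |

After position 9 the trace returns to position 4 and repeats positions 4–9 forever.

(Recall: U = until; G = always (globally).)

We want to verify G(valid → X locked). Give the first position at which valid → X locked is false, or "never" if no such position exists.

3

Check valid → X locked at each position in order: 0 ✓, 1 ✓, 2 ✓.
At position 3 the labels are {locked, valid} and the next position 4 has {entered}, so valid → X locked is false there. This is the first violation.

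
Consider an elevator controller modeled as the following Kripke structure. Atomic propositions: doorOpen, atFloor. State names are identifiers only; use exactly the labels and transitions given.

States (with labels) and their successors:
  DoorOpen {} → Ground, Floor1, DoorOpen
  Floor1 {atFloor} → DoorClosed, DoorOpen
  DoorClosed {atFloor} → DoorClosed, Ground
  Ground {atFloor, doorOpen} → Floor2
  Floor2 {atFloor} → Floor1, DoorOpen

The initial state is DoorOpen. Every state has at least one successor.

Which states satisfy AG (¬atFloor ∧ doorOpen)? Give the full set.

States satisfying ¬atFloor ∧ doorOpen: ∅.
States satisfying AG (¬atFloor ∧ doorOpen): ∅.

none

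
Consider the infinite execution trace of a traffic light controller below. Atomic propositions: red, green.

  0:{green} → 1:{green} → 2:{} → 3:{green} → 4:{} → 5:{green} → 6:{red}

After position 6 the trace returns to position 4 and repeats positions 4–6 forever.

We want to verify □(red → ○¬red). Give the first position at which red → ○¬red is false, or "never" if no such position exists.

never

red → ○¬red holds at every position 0..6, and those are all the positions the trace ever visits, so the invariant □(red → ○¬red) is never violated.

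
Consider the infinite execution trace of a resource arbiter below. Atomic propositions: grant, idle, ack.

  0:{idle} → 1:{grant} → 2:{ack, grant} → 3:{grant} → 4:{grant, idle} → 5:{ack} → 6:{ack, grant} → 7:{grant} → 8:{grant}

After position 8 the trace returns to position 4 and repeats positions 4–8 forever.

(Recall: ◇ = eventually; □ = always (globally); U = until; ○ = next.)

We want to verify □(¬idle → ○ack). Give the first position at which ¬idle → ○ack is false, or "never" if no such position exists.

2

Check ¬idle → ○ack at each position in order: 0 ✓, 1 ✓.
At position 2 the labels are {ack, grant} and the next position 3 has {grant}, so ¬idle → ○ack is false there. This is the first violation.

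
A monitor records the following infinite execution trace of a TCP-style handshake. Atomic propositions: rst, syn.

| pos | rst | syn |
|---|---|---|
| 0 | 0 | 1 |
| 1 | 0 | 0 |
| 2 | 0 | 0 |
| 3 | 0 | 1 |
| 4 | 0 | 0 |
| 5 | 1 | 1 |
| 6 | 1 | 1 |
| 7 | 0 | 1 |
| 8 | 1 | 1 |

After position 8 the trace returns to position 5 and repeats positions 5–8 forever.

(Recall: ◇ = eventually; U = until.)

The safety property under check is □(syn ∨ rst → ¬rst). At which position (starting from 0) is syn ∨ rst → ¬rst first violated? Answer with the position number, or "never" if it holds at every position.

5

Check syn ∨ rst → ¬rst at each position in order: 0 ✓, 1 ✓, 2 ✓, 3 ✓, 4 ✓.
At position 5 the labels are {rst, syn}, so syn ∨ rst → ¬rst is false there. This is the first violation.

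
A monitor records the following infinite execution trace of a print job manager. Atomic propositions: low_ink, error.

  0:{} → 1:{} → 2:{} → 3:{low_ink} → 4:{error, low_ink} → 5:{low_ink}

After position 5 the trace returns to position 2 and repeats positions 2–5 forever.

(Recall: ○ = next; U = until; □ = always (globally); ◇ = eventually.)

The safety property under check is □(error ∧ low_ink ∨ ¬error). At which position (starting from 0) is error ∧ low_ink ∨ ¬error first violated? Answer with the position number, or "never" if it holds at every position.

never

error ∧ low_ink ∨ ¬error holds at every position 0..5, and those are all the positions the trace ever visits, so the invariant □(error ∧ low_ink ∨ ¬error) is never violated.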